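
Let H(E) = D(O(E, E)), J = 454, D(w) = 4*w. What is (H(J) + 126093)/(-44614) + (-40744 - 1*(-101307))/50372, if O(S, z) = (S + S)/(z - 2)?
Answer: -206225207529/126972247052 ≈ -1.6242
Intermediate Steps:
O(S, z) = 2*S/(-2 + z) (O(S, z) = (2*S)/(-2 + z) = 2*S/(-2 + z))
H(E) = 8*E/(-2 + E) (H(E) = 4*(2*E/(-2 + E)) = 8*E/(-2 + E))
(H(J) + 126093)/(-44614) + (-40744 - 1*(-101307))/50372 = (8*454/(-2 + 454) + 126093)/(-44614) + (-40744 - 1*(-101307))/50372 = (8*454/452 + 126093)*(-1/44614) + (-40744 + 101307)*(1/50372) = (8*454*(1/452) + 126093)*(-1/44614) + 60563*(1/50372) = (908/113 + 126093)*(-1/44614) + 60563/50372 = (14249417/113)*(-1/44614) + 60563/50372 = -14249417/5041382 + 60563/50372 = -206225207529/126972247052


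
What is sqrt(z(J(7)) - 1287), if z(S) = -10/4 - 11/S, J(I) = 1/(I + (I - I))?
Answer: I*sqrt(5466)/2 ≈ 36.966*I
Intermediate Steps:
J(I) = 1/I (J(I) = 1/(I + 0) = 1/I)
z(S) = -5/2 - 11/S (z(S) = -10*1/4 - 11/S = -5/2 - 11/S)
sqrt(z(J(7)) - 1287) = sqrt((-5/2 - 11/(1/7)) - 1287) = sqrt((-5/2 - 11/1/7) - 1287) = sqrt((-5/2 - 11*7) - 1287) = sqrt((-5/2 - 77) - 1287) = sqrt(-159/2 - 1287) = sqrt(-2733/2) = I*sqrt(5466)/2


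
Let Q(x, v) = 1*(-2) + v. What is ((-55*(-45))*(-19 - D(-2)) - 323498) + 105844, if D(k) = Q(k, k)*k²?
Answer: -225079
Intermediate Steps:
Q(x, v) = -2 + v
D(k) = k²*(-2 + k) (D(k) = (-2 + k)*k² = k²*(-2 + k))
((-55*(-45))*(-19 - D(-2)) - 323498) + 105844 = ((-55*(-45))*(-19 - (-2)²*(-2 - 2)) - 323498) + 105844 = (2475*(-19 - 4*(-4)) - 323498) + 105844 = (2475*(-19 - 1*(-16)) - 323498) + 105844 = (2475*(-19 + 16) - 323498) + 105844 = (2475*(-3) - 323498) + 105844 = (-7425 - 323498) + 105844 = -330923 + 105844 = -225079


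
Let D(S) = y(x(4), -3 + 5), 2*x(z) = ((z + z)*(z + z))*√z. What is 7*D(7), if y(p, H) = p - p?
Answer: 0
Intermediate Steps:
x(z) = 2*z^(5/2) (x(z) = (((z + z)*(z + z))*√z)/2 = (((2*z)*(2*z))*√z)/2 = ((4*z²)*√z)/2 = (4*z^(5/2))/2 = 2*z^(5/2))
y(p, H) = 0
D(S) = 0
7*D(7) = 7*0 = 0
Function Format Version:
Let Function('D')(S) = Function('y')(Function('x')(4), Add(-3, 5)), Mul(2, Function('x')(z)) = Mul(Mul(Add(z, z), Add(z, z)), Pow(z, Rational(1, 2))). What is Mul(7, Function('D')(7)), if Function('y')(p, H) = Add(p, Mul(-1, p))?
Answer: 0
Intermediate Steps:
Function('x')(z) = Mul(2, Pow(z, Rational(5, 2))) (Function('x')(z) = Mul(Rational(1, 2), Mul(Mul(Add(z, z), Add(z, z)), Pow(z, Rational(1, 2)))) = Mul(Rational(1, 2), Mul(Mul(Mul(2, z), Mul(2, z)), Pow(z, Rational(1, 2)))) = Mul(Rational(1, 2), Mul(Mul(4, Pow(z, 2)), Pow(z, Rational(1, 2)))) = Mul(Rational(1, 2), Mul(4, Pow(z, Rational(5, 2)))) = Mul(2, Pow(z, Rational(5, 2))))
Function('y')(p, H) = 0
Function('D')(S) = 0
Mul(7, Function('D')(7)) = Mul(7, 0) = 0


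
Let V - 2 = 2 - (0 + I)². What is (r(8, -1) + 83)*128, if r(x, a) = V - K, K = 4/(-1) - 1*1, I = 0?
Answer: 11776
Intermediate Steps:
V = 4 (V = 2 + (2 - (0 + 0)²) = 2 + (2 - 1*0²) = 2 + (2 - 1*0) = 2 + (2 + 0) = 2 + 2 = 4)
K = -5 (K = 4*(-1) - 1 = -4 - 1 = -5)
r(x, a) = 9 (r(x, a) = 4 - 1*(-5) = 4 + 5 = 9)
(r(8, -1) + 83)*128 = (9 + 83)*128 = 92*128 = 11776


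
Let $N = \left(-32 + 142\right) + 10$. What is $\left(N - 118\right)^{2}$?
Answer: $4$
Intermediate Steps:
$N = 120$ ($N = 110 + 10 = 120$)
$\left(N - 118\right)^{2} = \left(120 - 118\right)^{2} = 2^{2} = 4$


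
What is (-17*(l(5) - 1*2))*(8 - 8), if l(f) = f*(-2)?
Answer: 0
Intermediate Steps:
l(f) = -2*f
(-17*(l(5) - 1*2))*(8 - 8) = (-17*(-2*5 - 1*2))*(8 - 8) = -17*(-10 - 2)*0 = -17*(-12)*0 = 204*0 = 0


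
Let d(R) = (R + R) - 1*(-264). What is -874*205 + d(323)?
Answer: -178260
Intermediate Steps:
d(R) = 264 + 2*R (d(R) = 2*R + 264 = 264 + 2*R)
-874*205 + d(323) = -874*205 + (264 + 2*323) = -179170 + (264 + 646) = -179170 + 910 = -178260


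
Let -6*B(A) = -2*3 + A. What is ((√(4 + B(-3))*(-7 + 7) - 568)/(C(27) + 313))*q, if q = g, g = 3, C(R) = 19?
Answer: -426/83 ≈ -5.1325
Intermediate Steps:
B(A) = 1 - A/6 (B(A) = -(-2*3 + A)/6 = -(-6 + A)/6 = 1 - A/6)
q = 3
((√(4 + B(-3))*(-7 + 7) - 568)/(C(27) + 313))*q = ((√(4 + (1 - ⅙*(-3)))*(-7 + 7) - 568)/(19 + 313))*3 = ((√(4 + (1 + ½))*0 - 568)/332)*3 = ((√(4 + 3/2)*0 - 568)*(1/332))*3 = ((√(11/2)*0 - 568)*(1/332))*3 = (((√22/2)*0 - 568)*(1/332))*3 = ((0 - 568)*(1/332))*3 = -568*1/332*3 = -142/83*3 = -426/83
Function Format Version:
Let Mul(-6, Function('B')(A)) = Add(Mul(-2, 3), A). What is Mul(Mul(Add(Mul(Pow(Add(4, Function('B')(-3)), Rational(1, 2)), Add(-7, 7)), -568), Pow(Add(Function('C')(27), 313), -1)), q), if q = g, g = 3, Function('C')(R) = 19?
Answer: Rational(-426, 83) ≈ -5.1325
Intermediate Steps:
Function('B')(A) = Add(1, Mul(Rational(-1, 6), A)) (Function('B')(A) = Mul(Rational(-1, 6), Add(Mul(-2, 3), A)) = Mul(Rational(-1, 6), Add(-6, A)) = Add(1, Mul(Rational(-1, 6), A)))
q = 3
Mul(Mul(Add(Mul(Pow(Add(4, Function('B')(-3)), Rational(1, 2)), Add(-7, 7)), -568), Pow(Add(Function('C')(27), 313), -1)), q) = Mul(Mul(Add(Mul(Pow(Add(4, Add(1, Mul(Rational(-1, 6), -3))), Rational(1, 2)), Add(-7, 7)), -568), Pow(Add(19, 313), -1)), 3) = Mul(Mul(Add(Mul(Pow(Add(4, Add(1, Rational(1, 2))), Rational(1, 2)), 0), -568), Pow(332, -1)), 3) = Mul(Mul(Add(Mul(Pow(Add(4, Rational(3, 2)), Rational(1, 2)), 0), -568), Rational(1, 332)), 3) = Mul(Mul(Add(Mul(Pow(Rational(11, 2), Rational(1, 2)), 0), -568), Rational(1, 332)), 3) = Mul(Mul(Add(Mul(Mul(Rational(1, 2), Pow(22, Rational(1, 2))), 0), -568), Rational(1, 332)), 3) = Mul(Mul(Add(0, -568), Rational(1, 332)), 3) = Mul(Mul(-568, Rational(1, 332)), 3) = Mul(Rational(-142, 83), 3) = Rational(-426, 83)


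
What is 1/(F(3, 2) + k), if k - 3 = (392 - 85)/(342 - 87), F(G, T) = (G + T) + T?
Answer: 255/2857 ≈ 0.089254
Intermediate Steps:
F(G, T) = G + 2*T
k = 1072/255 (k = 3 + (392 - 85)/(342 - 87) = 3 + 307/255 = 1072/255 ≈ 4.2039)
1/(F(3, 2) + k) = 1/((3 + 2*2) + 1072/255) = 1/((3 + 4) + 1072/255) = 1/(7 + 1072/255) = 1/(2857/255) = 255/2857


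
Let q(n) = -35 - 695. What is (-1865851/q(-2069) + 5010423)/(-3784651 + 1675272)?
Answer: -3659474641/1539846670 ≈ -2.3765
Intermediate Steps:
q(n) = -730
(-1865851/q(-2069) + 5010423)/(-3784651 + 1675272) = (-1865851/(-730) + 5010423)/(-3784651 + 1675272) = (-1865851*(-1/730) + 5010423)/(-2109379) = (1865851/730 + 5010423)*(-1/2109379) = (3659474641/730)*(-1/2109379) = -3659474641/1539846670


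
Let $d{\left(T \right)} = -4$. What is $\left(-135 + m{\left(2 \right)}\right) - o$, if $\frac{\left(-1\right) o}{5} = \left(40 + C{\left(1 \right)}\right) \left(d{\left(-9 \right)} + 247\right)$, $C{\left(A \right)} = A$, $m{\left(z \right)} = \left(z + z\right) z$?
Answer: $49688$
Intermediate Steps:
$m{\left(z \right)} = 2 z^{2}$ ($m{\left(z \right)} = 2 z z = 2 z^{2}$)
$o = -49815$ ($o = - 5 \left(40 + 1\right) \left(-4 + 247\right) = - 5 \cdot 41 \cdot 243 = \left(-5\right) 9963 = -49815$)
$\left(-135 + m{\left(2 \right)}\right) - o = \left(-135 + 2 \cdot 2^{2}\right) - -49815 = \left(-135 + 2 \cdot 4\right) + 49815 = \left(-135 + 8\right) + 49815 = -127 + 49815 = 49688$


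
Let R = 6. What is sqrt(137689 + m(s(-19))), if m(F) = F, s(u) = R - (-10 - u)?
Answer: sqrt(137686) ≈ 371.06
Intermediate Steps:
s(u) = 16 + u (s(u) = 6 - (-10 - u) = 6 + (10 + u) = 16 + u)
sqrt(137689 + m(s(-19))) = sqrt(137689 + (16 - 19)) = sqrt(137689 - 3) = sqrt(137686)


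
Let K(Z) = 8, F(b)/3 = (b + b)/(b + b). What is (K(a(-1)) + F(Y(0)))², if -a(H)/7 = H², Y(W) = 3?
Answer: 121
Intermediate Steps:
a(H) = -7*H²
F(b) = 3 (F(b) = 3*((b + b)/(b + b)) = 3*((2*b)/((2*b))) = 3*((2*b)*(1/(2*b))) = 3*1 = 3)
(K(a(-1)) + F(Y(0)))² = (8 + 3)² = 11² = 121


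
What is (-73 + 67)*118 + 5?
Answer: -703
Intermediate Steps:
(-73 + 67)*118 + 5 = -6*118 + 5 = -708 + 5 = -703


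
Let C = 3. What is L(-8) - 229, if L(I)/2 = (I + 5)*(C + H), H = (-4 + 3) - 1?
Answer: -235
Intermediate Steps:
H = -2 (H = -1 - 1 = -2)
L(I) = 10 + 2*I (L(I) = 2*((I + 5)*(3 - 2)) = 2*((5 + I)*1) = 2*(5 + I) = 10 + 2*I)
L(-8) - 229 = (10 + 2*(-8)) - 229 = (10 - 16) - 229 = -6 - 229 = -235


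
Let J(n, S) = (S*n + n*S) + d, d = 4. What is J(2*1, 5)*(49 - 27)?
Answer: 528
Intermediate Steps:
J(n, S) = 4 + 2*S*n (J(n, S) = (S*n + n*S) + 4 = (S*n + S*n) + 4 = 2*S*n + 4 = 4 + 2*S*n)
J(2*1, 5)*(49 - 27) = (4 + 2*5*(2*1))*(49 - 27) = (4 + 2*5*2)*22 = (4 + 20)*22 = 24*22 = 528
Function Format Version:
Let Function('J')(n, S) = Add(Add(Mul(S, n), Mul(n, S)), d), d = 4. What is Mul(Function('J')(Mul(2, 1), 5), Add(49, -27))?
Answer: 528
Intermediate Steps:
Function('J')(n, S) = Add(4, Mul(2, S, n)) (Function('J')(n, S) = Add(Add(Mul(S, n), Mul(n, S)), 4) = Add(Add(Mul(S, n), Mul(S, n)), 4) = Add(Mul(2, S, n), 4) = Add(4, Mul(2, S, n)))
Mul(Function('J')(Mul(2, 1), 5), Add(49, -27)) = Mul(Add(4, Mul(2, 5, Mul(2, 1))), Add(49, -27)) = Mul(Add(4, Mul(2, 5, 2)), 22) = Mul(Add(4, 20), 22) = Mul(24, 22) = 528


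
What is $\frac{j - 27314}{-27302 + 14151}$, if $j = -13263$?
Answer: $\frac{40577}{13151} \approx 3.0855$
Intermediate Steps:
$\frac{j - 27314}{-27302 + 14151} = \frac{-13263 - 27314}{-27302 + 14151} = - \frac{40577}{-13151} = \left(-40577\right) \left(- \frac{1}{13151}\right) = \frac{40577}{13151}$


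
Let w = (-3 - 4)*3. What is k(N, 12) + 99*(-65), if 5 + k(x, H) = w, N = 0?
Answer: -6461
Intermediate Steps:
w = -21 (w = -7*3 = -21)
k(x, H) = -26 (k(x, H) = -5 - 21 = -26)
k(N, 12) + 99*(-65) = -26 + 99*(-65) = -26 - 6435 = -6461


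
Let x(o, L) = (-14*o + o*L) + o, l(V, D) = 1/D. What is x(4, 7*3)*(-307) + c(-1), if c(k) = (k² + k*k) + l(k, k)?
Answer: -9823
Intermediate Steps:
x(o, L) = -13*o + L*o (x(o, L) = (-14*o + L*o) + o = -13*o + L*o)
c(k) = 1/k + 2*k² (c(k) = (k² + k*k) + 1/k = (k² + k²) + 1/k = 2*k² + 1/k = 1/k + 2*k²)
x(4, 7*3)*(-307) + c(-1) = (4*(-13 + 7*3))*(-307) + (1 + 2*(-1)³)/(-1) = (4*(-13 + 21))*(-307) - (1 + 2*(-1)) = (4*8)*(-307) - (1 - 2) = 32*(-307) - 1*(-1) = -9824 + 1 = -9823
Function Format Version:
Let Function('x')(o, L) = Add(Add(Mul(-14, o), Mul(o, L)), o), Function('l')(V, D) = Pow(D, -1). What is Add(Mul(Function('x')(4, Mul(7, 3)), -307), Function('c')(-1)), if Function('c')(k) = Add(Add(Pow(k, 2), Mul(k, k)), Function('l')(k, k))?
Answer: -9823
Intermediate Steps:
Function('x')(o, L) = Add(Mul(-13, o), Mul(L, o)) (Function('x')(o, L) = Add(Add(Mul(-14, o), Mul(L, o)), o) = Add(Mul(-13, o), Mul(L, o)))
Function('c')(k) = Add(Pow(k, -1), Mul(2, Pow(k, 2))) (Function('c')(k) = Add(Add(Pow(k, 2), Mul(k, k)), Pow(k, -1)) = Add(Add(Pow(k, 2), Pow(k, 2)), Pow(k, -1)) = Add(Mul(2, Pow(k, 2)), Pow(k, -1)) = Add(Pow(k, -1), Mul(2, Pow(k, 2))))
Add(Mul(Function('x')(4, Mul(7, 3)), -307), Function('c')(-1)) = Add(Mul(Mul(4, Add(-13, Mul(7, 3))), -307), Mul(Pow(-1, -1), Add(1, Mul(2, Pow(-1, 3))))) = Add(Mul(Mul(4, Add(-13, 21)), -307), Mul(-1, Add(1, Mul(2, -1)))) = Add(Mul(Mul(4, 8), -307), Mul(-1, Add(1, -2))) = Add(Mul(32, -307), Mul(-1, -1)) = Add(-9824, 1) = -9823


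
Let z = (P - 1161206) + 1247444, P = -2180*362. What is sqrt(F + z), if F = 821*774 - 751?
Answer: I*sqrt(68219) ≈ 261.19*I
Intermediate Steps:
P = -789160
F = 634703 (F = 635454 - 751 = 634703)
z = -702922 (z = (-789160 - 1161206) + 1247444 = -1950366 + 1247444 = -702922)
sqrt(F + z) = sqrt(634703 - 702922) = sqrt(-68219) = I*sqrt(68219)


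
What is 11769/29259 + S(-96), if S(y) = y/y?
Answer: 13676/9753 ≈ 1.4022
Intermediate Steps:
S(y) = 1
11769/29259 + S(-96) = 11769/29259 + 1 = 11769*(1/29259) + 1 = 3923/9753 + 1 = 13676/9753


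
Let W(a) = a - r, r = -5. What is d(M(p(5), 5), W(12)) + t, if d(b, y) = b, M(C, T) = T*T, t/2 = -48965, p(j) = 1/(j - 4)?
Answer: -97905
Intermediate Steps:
W(a) = 5 + a (W(a) = a - 1*(-5) = a + 5 = 5 + a)
p(j) = 1/(-4 + j)
t = -97930 (t = 2*(-48965) = -97930)
M(C, T) = T²
d(M(p(5), 5), W(12)) + t = 5² - 97930 = 25 - 97930 = -97905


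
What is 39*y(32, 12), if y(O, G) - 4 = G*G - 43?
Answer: 4095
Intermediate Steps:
y(O, G) = -39 + G² (y(O, G) = 4 + (G*G - 43) = 4 + (G² - 43) = 4 + (-43 + G²) = -39 + G²)
39*y(32, 12) = 39*(-39 + 12²) = 39*(-39 + 144) = 39*105 = 4095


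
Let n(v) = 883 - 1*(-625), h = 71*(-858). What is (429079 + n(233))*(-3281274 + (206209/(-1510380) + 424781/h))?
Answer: -2407367842614709535681/1703876460 ≈ -1.4129e+12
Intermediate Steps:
h = -60918
n(v) = 1508 (n(v) = 883 + 625 = 1508)
(429079 + n(233))*(-3281274 + (206209/(-1510380) + 424781/h)) = (429079 + 1508)*(-3281274 + (206209/(-1510380) + 424781/(-60918))) = 430587*(-3281274 + (206209*(-1/1510380) + 424781*(-1/60918))) = 430587*(-3281274 + (-206209/1510380 - 424781/60918)) = 430587*(-3281274 - 109023761107/15334888140) = 430587*(-50318078770451467/15334888140) = -2407367842614709535681/1703876460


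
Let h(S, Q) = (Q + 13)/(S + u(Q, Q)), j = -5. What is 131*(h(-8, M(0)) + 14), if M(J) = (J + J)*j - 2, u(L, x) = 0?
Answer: 13231/8 ≈ 1653.9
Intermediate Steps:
M(J) = -2 - 10*J (M(J) = (J + J)*(-5) - 2 = (2*J)*(-5) - 2 = -10*J - 2 = -2 - 10*J)
h(S, Q) = (13 + Q)/S (h(S, Q) = (Q + 13)/(S + 0) = (13 + Q)/S)
131*(h(-8, M(0)) + 14) = 131*((13 + (-2 - 10*0))/(-8) + 14) = 131*(-(13 + (-2 + 0))/8 + 14) = 131*(-(13 - 2)/8 + 14) = 131*(-⅛*11 + 14) = 131*(-11/8 + 14) = 131*(101/8) = 13231/8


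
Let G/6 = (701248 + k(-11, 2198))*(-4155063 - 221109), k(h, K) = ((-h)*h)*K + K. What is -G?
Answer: 11487136415616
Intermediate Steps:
k(h, K) = K - K*h**2 (k(h, K) = (-h**2)*K + K = -K*h**2 + K = K - K*h**2)
G = -11487136415616 (G = 6*((701248 + 2198*(1 - 1*(-11)**2))*(-4155063 - 221109)) = 6*((701248 + 2198*(1 - 1*121))*(-4376172)) = 6*((701248 + 2198*(1 - 121))*(-4376172)) = 6*((701248 + 2198*(-120))*(-4376172)) = 6*((701248 - 263760)*(-4376172)) = 6*(437488*(-4376172)) = 6*(-1914522735936) = -11487136415616)
-G = -1*(-11487136415616) = 11487136415616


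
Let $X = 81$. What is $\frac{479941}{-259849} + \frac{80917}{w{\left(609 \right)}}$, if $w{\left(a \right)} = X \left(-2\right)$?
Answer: $- \frac{21103951975}{42095538} \approx -501.33$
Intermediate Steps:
$w{\left(a \right)} = -162$ ($w{\left(a \right)} = 81 \left(-2\right) = -162$)
$\frac{479941}{-259849} + \frac{80917}{w{\left(609 \right)}} = \frac{479941}{-259849} + \frac{80917}{-162} = 479941 \left(- \frac{1}{259849}\right) + 80917 \left(- \frac{1}{162}\right) = - \frac{479941}{259849} - \frac{80917}{162} = - \frac{21103951975}{42095538}$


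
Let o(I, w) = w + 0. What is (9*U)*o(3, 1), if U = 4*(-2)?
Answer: -72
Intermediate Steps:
U = -8
o(I, w) = w
(9*U)*o(3, 1) = (9*(-8))*1 = -72*1 = -72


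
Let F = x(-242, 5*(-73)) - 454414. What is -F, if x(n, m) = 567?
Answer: 453847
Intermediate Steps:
F = -453847 (F = 567 - 454414 = -453847)
-F = -1*(-453847) = 453847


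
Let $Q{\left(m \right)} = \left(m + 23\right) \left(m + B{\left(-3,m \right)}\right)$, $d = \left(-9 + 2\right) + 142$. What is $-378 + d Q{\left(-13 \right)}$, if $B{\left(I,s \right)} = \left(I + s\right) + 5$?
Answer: $-32778$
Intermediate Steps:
$B{\left(I,s \right)} = 5 + I + s$
$d = 135$ ($d = -7 + 142 = 135$)
$Q{\left(m \right)} = \left(2 + 2 m\right) \left(23 + m\right)$ ($Q{\left(m \right)} = \left(m + 23\right) \left(m + \left(5 - 3 + m\right)\right) = \left(23 + m\right) \left(m + \left(2 + m\right)\right) = \left(23 + m\right) \left(2 + 2 m\right) = \left(2 + 2 m\right) \left(23 + m\right)$)
$-378 + d Q{\left(-13 \right)} = -378 + 135 \left(46 + 2 \left(-13\right)^{2} + 48 \left(-13\right)\right) = -378 + 135 \left(46 + 2 \cdot 169 - 624\right) = -378 + 135 \left(46 + 338 - 624\right) = -378 + 135 \left(-240\right) = -378 - 32400 = -32778$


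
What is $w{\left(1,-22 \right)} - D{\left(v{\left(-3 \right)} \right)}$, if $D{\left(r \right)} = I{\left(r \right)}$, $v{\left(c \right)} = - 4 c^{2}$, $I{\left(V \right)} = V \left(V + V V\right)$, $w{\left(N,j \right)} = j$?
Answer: $45338$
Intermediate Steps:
$I{\left(V \right)} = V \left(V + V^{2}\right)$
$D{\left(r \right)} = r^{2} \left(1 + r\right)$
$w{\left(1,-22 \right)} - D{\left(v{\left(-3 \right)} \right)} = -22 - \left(- 4 \left(-3\right)^{2}\right)^{2} \left(1 - 4 \left(-3\right)^{2}\right) = -22 - \left(\left(-4\right) 9\right)^{2} \left(1 - 36\right) = -22 - \left(-36\right)^{2} \left(1 - 36\right) = -22 - 1296 \left(-35\right) = -22 - -45360 = -22 + 45360 = 45338$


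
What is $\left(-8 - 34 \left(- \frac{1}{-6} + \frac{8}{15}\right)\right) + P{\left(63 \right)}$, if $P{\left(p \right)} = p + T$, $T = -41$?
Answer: $- \frac{49}{5} \approx -9.8$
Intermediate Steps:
$P{\left(p \right)} = -41 + p$ ($P{\left(p \right)} = p - 41 = -41 + p$)
$\left(-8 - 34 \left(- \frac{1}{-6} + \frac{8}{15}\right)\right) + P{\left(63 \right)} = \left(-8 - 34 \left(- \frac{1}{-6} + \frac{8}{15}\right)\right) + \left(-41 + 63\right) = \left(-8 - 34 \left(\left(-1\right) \left(- \frac{1}{6}\right) + 8 \cdot \frac{1}{15}\right)\right) + 22 = \left(-8 - 34 \left(\frac{1}{6} + \frac{8}{15}\right)\right) + 22 = \left(-8 - \frac{119}{5}\right) + 22 = - \frac{159}{5} + 22 = - \frac{49}{5}$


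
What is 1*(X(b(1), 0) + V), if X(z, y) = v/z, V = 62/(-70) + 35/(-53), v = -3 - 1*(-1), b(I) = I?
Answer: -6578/1855 ≈ -3.5461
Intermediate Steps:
v = -2 (v = -3 + 1 = -2)
V = -2868/1855 (V = 62*(-1/70) + 35*(-1/53) = -31/35 - 35/53 = -2868/1855 ≈ -1.5461)
X(z, y) = -2/z
1*(X(b(1), 0) + V) = 1*(-2/1 - 2868/1855) = 1*(-2*1 - 2868/1855) = 1*(-2 - 2868/1855) = 1*(-6578/1855) = -6578/1855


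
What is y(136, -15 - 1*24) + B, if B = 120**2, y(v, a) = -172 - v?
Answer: 14092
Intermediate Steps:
B = 14400
y(136, -15 - 1*24) + B = (-172 - 1*136) + 14400 = (-172 - 136) + 14400 = -308 + 14400 = 14092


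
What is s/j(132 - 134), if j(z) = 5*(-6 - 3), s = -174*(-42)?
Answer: -812/5 ≈ -162.40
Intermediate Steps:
s = 7308
j(z) = -45 (j(z) = 5*(-9) = -45)
s/j(132 - 134) = 7308/(-45) = 7308*(-1/45) = -812/5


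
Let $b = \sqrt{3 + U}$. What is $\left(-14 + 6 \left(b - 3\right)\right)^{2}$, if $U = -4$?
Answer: $988 - 384 i \approx 988.0 - 384.0 i$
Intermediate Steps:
$b = i$ ($b = \sqrt{3 - 4} = \sqrt{-1} = i \approx 1.0 i$)
$\left(-14 + 6 \left(b - 3\right)\right)^{2} = \left(-14 + 6 \left(i - 3\right)\right)^{2} = \left(-14 + 6 \left(-3 + i\right)\right)^{2} = \left(-14 - \left(18 - 6 i\right)\right)^{2} = \left(-32 + 6 i\right)^{2}$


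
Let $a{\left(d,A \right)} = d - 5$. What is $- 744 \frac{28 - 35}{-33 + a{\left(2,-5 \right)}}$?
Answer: $- \frac{434}{3} \approx -144.67$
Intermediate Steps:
$a{\left(d,A \right)} = -5 + d$ ($a{\left(d,A \right)} = d - 5 = -5 + d$)
$- 744 \frac{28 - 35}{-33 + a{\left(2,-5 \right)}} = - 744 \frac{28 - 35}{-33 + \left(-5 + 2\right)} = - 744 \left(- \frac{7}{-33 - 3}\right) = - 744 \left(- \frac{7}{-36}\right) = - 744 \left(\left(-7\right) \left(- \frac{1}{36}\right)\right) = \left(-744\right) \frac{7}{36} = - \frac{434}{3}$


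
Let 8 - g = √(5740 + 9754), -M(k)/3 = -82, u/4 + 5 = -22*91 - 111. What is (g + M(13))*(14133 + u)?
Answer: 1437894 - 5661*√15494 ≈ 7.3324e+5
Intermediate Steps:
u = -8472 (u = -20 + 4*(-22*91 - 111) = -20 + 4*(-2002 - 111) = -20 + 4*(-2113) = -20 - 8452 = -8472)
M(k) = 246 (M(k) = -3*(-82) = 246)
g = 8 - √15494 (g = 8 - √(5740 + 9754) = 8 - √15494 ≈ -116.47)
(g + M(13))*(14133 + u) = ((8 - √15494) + 246)*(14133 - 8472) = (254 - √15494)*5661 = 1437894 - 5661*√15494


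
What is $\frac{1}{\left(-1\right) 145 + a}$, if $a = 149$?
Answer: $\frac{1}{4} \approx 0.25$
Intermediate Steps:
$\frac{1}{\left(-1\right) 145 + a} = \frac{1}{\left(-1\right) 145 + 149} = \frac{1}{-145 + 149} = \frac{1}{4}$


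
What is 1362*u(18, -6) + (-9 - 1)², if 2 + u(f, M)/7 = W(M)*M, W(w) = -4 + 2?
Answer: 95440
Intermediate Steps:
W(w) = -2
u(f, M) = -14 - 14*M (u(f, M) = -14 + 7*(-2*M) = -14 - 14*M)
1362*u(18, -6) + (-9 - 1)² = 1362*(-14 - 14*(-6)) + (-9 - 1)² = 1362*(-14 + 84) + (-10)² = 1362*70 + 100 = 95340 + 100 = 95440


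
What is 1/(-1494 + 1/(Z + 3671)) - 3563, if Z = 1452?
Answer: -27270355566/7653761 ≈ -3563.0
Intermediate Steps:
1/(-1494 + 1/(Z + 3671)) - 3563 = 1/(-1494 + 1/(1452 + 3671)) - 3563 = 1/(-1494 + 1/5123) - 3563 = 1/(-7653761/5123) - 3563 = -5123/7653761 - 3563 = -27270355566/7653761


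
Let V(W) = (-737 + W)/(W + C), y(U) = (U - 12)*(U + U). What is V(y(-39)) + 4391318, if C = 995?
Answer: 21838027655/4973 ≈ 4.3913e+6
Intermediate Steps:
y(U) = 2*U*(-12 + U) (y(U) = (-12 + U)*(2*U) = 2*U*(-12 + U))
V(W) = (-737 + W)/(995 + W) (V(W) = (-737 + W)/(W + 995) = (-737 + W)/(995 + W))
V(y(-39)) + 4391318 = (-737 + 2*(-39)*(-12 - 39))/(995 + 2*(-39)*(-12 - 39)) + 4391318 = (-737 + 2*(-39)*(-51))/(995 + 2*(-39)*(-51)) + 4391318 = (-737 + 3978)/(995 + 3978) + 4391318 = 3241/4973 + 4391318 = 21838027655/4973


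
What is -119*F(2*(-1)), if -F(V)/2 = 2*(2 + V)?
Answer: 0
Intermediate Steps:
F(V) = -8 - 4*V (F(V) = -4*(2 + V) = -2*(4 + 2*V) = -8 - 4*V)
-119*F(2*(-1)) = -119*(-8 - 8*(-1)) = -119*(-8 - 4*(-2)) = -119*(-8 + 8) = -119*0 = 0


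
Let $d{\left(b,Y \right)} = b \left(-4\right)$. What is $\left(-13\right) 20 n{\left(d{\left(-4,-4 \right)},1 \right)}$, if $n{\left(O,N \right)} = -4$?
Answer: $1040$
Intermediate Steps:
$d{\left(b,Y \right)} = - 4 b$
$\left(-13\right) 20 n{\left(d{\left(-4,-4 \right)},1 \right)} = \left(-13\right) 20 \left(-4\right) = \left(-260\right) \left(-4\right) = 1040$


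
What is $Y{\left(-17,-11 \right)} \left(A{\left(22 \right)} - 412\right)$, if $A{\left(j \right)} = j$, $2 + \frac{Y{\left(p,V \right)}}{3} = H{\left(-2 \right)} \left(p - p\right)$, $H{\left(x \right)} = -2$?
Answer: $2340$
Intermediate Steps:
$Y{\left(p,V \right)} = -6$ ($Y{\left(p,V \right)} = -6 + 3 \left(- 2 \left(p - p\right)\right) = -6 + 3 \left(\left(-2\right) 0\right) = -6 + 3 \cdot 0 = -6 + 0 = -6$)
$Y{\left(-17,-11 \right)} \left(A{\left(22 \right)} - 412\right) = - 6 \left(22 - 412\right) = \left(-6\right) \left(-390\right) = 2340$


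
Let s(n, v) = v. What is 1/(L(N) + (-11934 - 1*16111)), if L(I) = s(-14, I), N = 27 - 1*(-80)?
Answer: -1/27938 ≈ -3.5794e-5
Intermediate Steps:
N = 107 (N = 27 + 80 = 107)
L(I) = I
1/(L(N) + (-11934 - 1*16111)) = 1/(107 + (-11934 - 1*16111)) = 1/(107 + (-11934 - 16111)) = 1/(107 - 28045) = 1/(-27938) = -1/27938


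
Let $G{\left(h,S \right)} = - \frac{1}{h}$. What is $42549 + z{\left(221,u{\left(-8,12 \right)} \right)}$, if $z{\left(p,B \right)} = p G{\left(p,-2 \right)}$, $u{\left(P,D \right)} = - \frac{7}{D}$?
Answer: $42548$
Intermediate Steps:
$z{\left(p,B \right)} = -1$ ($z{\left(p,B \right)} = p \left(- \frac{1}{p}\right) = -1$)
$42549 + z{\left(221,u{\left(-8,12 \right)} \right)} = 42549 - 1 = 42548$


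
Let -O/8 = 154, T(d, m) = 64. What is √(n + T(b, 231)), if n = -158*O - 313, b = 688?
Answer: √194407 ≈ 440.92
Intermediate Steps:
O = -1232 (O = -8*154 = -1232)
n = 194343 (n = -158*(-1232) - 313 = 194656 - 313 = 194343)
√(n + T(b, 231)) = √(194343 + 64) = √194407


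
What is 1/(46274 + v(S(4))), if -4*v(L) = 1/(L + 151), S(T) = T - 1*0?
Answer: 620/28689879 ≈ 2.1610e-5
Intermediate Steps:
S(T) = T (S(T) = T + 0 = T)
v(L) = -1/(4*(151 + L)) (v(L) = -1/(4*(L + 151)) = -1/(4*(151 + L)))
1/(46274 + v(S(4))) = 1/(46274 - 1/(604 + 4*4)) = 1/(46274 - 1/(604 + 16)) = 1/(46274 - 1/620) = 1/(28689879/620) = 620/28689879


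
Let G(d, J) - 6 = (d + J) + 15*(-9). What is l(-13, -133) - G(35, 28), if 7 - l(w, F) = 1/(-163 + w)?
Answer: 12849/176 ≈ 73.006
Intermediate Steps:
l(w, F) = 7 - 1/(-163 + w)
G(d, J) = -129 + J + d (G(d, J) = 6 + ((d + J) + 15*(-9)) = 6 + ((J + d) - 135) = 6 + (-135 + J + d) = -129 + J + d)
l(-13, -133) - G(35, 28) = (-1142 + 7*(-13))/(-163 - 13) - (-129 + 28 + 35) = (-1142 - 91)/(-176) - 1*(-66) = -1/176*(-1233) + 66 = 1233/176 + 66 = 12849/176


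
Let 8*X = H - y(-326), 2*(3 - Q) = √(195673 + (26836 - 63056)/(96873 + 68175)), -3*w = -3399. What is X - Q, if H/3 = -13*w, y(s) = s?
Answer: -43885/8 + √629760321138/3588 ≈ -5264.5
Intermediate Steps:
w = 1133 (w = -⅓*(-3399) = 1133)
H = -44187 (H = 3*(-13*1133) = 3*(-14729) = -44187)
Q = 3 - √629760321138/3588 (Q = 3 - √(195673 + (26836 - 63056)/(96873 + 68175))/2 = 3 - √(195673 - 36220/165048)/2 = 3 - √(195673 - 36220*1/165048)/2 = 3 - √(195673 - 9055/41262)/2 = 3 - √629760321138/3588 ≈ -218.17)
X = -43861/8 (X = (-44187 - 1*(-326))/8 = (-44187 + 326)/8 = (⅛)*(-43861) = -43861/8 ≈ -5482.6)
X - Q = -43861/8 - (3 - √629760321138/3588) = -43861/8 + (-3 + √629760321138/3588) = -43885/8 + √629760321138/3588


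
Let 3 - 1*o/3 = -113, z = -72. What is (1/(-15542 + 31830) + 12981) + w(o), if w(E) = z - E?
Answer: 204593569/16288 ≈ 12561.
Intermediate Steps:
o = 348 (o = 9 - 3*(-113) = 9 + 339 = 348)
w(E) = -72 - E
(1/(-15542 + 31830) + 12981) + w(o) = (1/(-15542 + 31830) + 12981) + (-72 - 1*348) = (1/16288 + 12981) + (-72 - 348) = (1/16288 + 12981) - 420 = 211434529/16288 - 420 = 204593569/16288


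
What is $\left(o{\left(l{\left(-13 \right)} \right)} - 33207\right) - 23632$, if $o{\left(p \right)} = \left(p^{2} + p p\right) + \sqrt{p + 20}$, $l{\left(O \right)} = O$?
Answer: $-56501 + \sqrt{7} \approx -56498.0$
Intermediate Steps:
$o{\left(p \right)} = \sqrt{20 + p} + 2 p^{2}$ ($o{\left(p \right)} = \left(p^{2} + p^{2}\right) + \sqrt{20 + p} = 2 p^{2} + \sqrt{20 + p} = \sqrt{20 + p} + 2 p^{2}$)
$\left(o{\left(l{\left(-13 \right)} \right)} - 33207\right) - 23632 = \left(\left(\sqrt{20 - 13} + 2 \left(-13\right)^{2}\right) - 33207\right) - 23632 = \left(\left(\sqrt{7} + 2 \cdot 169\right) - 33207\right) - 23632 = \left(\left(\sqrt{7} + 338\right) - 33207\right) - 23632 = \left(\left(338 + \sqrt{7}\right) - 33207\right) - 23632 = \left(-32869 + \sqrt{7}\right) - 23632 = -56501 + \sqrt{7}$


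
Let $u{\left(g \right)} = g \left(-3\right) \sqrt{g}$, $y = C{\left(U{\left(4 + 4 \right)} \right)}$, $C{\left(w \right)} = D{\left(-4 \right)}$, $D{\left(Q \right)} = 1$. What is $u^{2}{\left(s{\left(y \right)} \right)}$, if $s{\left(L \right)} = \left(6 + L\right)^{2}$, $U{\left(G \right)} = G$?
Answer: $1058841$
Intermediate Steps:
$C{\left(w \right)} = 1$
$y = 1$
$u{\left(g \right)} = - 3 g^{\frac{3}{2}}$ ($u{\left(g \right)} = - 3 g \sqrt{g} = - 3 g^{\frac{3}{2}}$)
$u^{2}{\left(s{\left(y \right)} \right)} = \left(- 3 \left(\left(6 + 1\right)^{2}\right)^{\frac{3}{2}}\right)^{2} = \left(- 3 \left(7^{2}\right)^{\frac{3}{2}}\right)^{2} = \left(- 3 \cdot 49^{\frac{3}{2}}\right)^{2} = \left(\left(-3\right) 343\right)^{2} = \left(-1029\right)^{2} = 1058841$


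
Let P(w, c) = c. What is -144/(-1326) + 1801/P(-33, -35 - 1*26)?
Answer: -396557/13481 ≈ -29.416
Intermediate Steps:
-144/(-1326) + 1801/P(-33, -35 - 1*26) = -144/(-1326) + 1801/(-35 - 1*26) = -144*(-1/1326) + 1801/(-35 - 26) = 24/221 + 1801/(-61) = 24/221 + 1801*(-1/61) = 24/221 - 1801/61 = -396557/13481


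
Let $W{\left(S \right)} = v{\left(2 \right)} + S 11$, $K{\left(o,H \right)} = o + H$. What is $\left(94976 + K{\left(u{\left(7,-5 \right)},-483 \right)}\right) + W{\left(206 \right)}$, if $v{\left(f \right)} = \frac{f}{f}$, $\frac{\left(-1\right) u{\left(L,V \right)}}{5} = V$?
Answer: $96785$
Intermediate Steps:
$u{\left(L,V \right)} = - 5 V$
$K{\left(o,H \right)} = H + o$
$v{\left(f \right)} = 1$
$W{\left(S \right)} = 1 + 11 S$ ($W{\left(S \right)} = 1 + S 11 = 1 + 11 S$)
$\left(94976 + K{\left(u{\left(7,-5 \right)},-483 \right)}\right) + W{\left(206 \right)} = \left(94976 - 458\right) + \left(1 + 11 \cdot 206\right) = \left(94976 + \left(-483 + 25\right)\right) + \left(1 + 2266\right) = \left(94976 - 458\right) + 2267 = 94518 + 2267 = 96785$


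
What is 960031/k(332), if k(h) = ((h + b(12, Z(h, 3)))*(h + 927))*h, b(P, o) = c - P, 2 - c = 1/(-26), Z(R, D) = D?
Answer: 12480403/1749906762 ≈ 0.0071320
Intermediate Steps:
c = 53/26 (c = 2 - 1/(-26) = 2 - 1*(-1/26) = 2 + 1/26 = 53/26 ≈ 2.0385)
b(P, o) = 53/26 - P
k(h) = h*(927 + h)*(-259/26 + h) (k(h) = ((h + (53/26 - 1*12))*(h + 927))*h = ((h + (53/26 - 12))*(927 + h))*h = ((h - 259/26)*(927 + h))*h = ((-259/26 + h)*(927 + h))*h = ((927 + h)*(-259/26 + h))*h = h*(927 + h)*(-259/26 + h))
960031/k(332) = 960031/(((1/26)*332*(-240093 + 26*332² + 23843*332))) = 960031/(((1/26)*332*(-240093 + 26*110224 + 7915876))) = 960031/(((1/26)*332*(-240093 + 2865824 + 7915876))) = 960031/(((1/26)*332*10541607)) = 960031/(1749906762/13) = 960031*(13/1749906762) = 12480403/1749906762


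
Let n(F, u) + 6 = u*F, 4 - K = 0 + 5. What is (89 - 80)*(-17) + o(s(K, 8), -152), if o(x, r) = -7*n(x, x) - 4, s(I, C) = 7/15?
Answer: -26218/225 ≈ -116.52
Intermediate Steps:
K = -1 (K = 4 - (0 + 5) = 4 - 1*5 = 4 - 5 = -1)
s(I, C) = 7/15 (s(I, C) = 7*(1/15) = 7/15)
n(F, u) = -6 + F*u (n(F, u) = -6 + u*F = -6 + F*u)
o(x, r) = 38 - 7*x² (o(x, r) = -7*(-6 + x*x) - 4 = -7*(-6 + x²) - 4 = (42 - 7*x²) - 4 = 38 - 7*x²)
(89 - 80)*(-17) + o(s(K, 8), -152) = (89 - 80)*(-17) + (38 - 7*(7/15)²) = 9*(-17) + (38 - 7*49/225) = -153 + (38 - 343/225) = -153 + 8207/225 = -26218/225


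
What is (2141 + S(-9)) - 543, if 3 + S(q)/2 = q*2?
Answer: 1556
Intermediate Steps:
S(q) = -6 + 4*q (S(q) = -6 + 2*(q*2) = -6 + 2*(2*q) = -6 + 4*q)
(2141 + S(-9)) - 543 = (2141 + (-6 + 4*(-9))) - 543 = (2141 + (-6 - 36)) - 543 = (2141 - 42) - 543 = 2099 - 543 = 1556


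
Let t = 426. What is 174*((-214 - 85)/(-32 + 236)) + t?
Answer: 5813/34 ≈ 170.97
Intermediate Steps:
174*((-214 - 85)/(-32 + 236)) + t = 174*((-214 - 85)/(-32 + 236)) + 426 = 174*(-299/204) + 426 = -8671/34 + 426 = 5813/34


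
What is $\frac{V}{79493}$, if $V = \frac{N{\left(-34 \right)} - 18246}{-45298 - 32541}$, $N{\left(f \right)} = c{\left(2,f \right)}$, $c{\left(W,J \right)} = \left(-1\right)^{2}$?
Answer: $\frac{18245}{6187655627} \approx 2.9486 \cdot 10^{-6}$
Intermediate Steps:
$c{\left(W,J \right)} = 1$
$N{\left(f \right)} = 1$
$V = \frac{18245}{77839}$ ($V = \frac{1 - 18246}{-45298 - 32541} = - \frac{18245}{-77839} = \left(-18245\right) \left(- \frac{1}{77839}\right) = \frac{18245}{77839} \approx 0.23439$)
$\frac{V}{79493} = \frac{18245}{77839 \cdot 79493} = \frac{18245}{77839} \cdot \frac{1}{79493} = \frac{18245}{6187655627}$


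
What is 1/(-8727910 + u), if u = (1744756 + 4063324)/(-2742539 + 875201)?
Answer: -933669/8148981905830 ≈ -1.1457e-7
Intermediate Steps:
u = -2904040/933669 (u = 5808080/(-1867338) = 5808080*(-1/1867338) = -2904040/933669 ≈ -3.1104)
1/(-8727910 + u) = 1/(-8727910 - 2904040/933669) = 1/(-8148981905830/933669) = -933669/8148981905830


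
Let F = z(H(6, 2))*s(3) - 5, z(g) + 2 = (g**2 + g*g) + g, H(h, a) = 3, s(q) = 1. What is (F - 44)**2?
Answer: 900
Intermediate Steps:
z(g) = -2 + g + 2*g**2 (z(g) = -2 + ((g**2 + g*g) + g) = -2 + ((g**2 + g**2) + g) = -2 + (2*g**2 + g) = -2 + (g + 2*g**2) = -2 + g + 2*g**2)
F = 14 (F = (-2 + 3 + 2*3**2)*1 - 5 = (-2 + 3 + 2*9)*1 - 5 = (-2 + 3 + 18)*1 - 5 = 19*1 - 5 = 19 - 5 = 14)
(F - 44)**2 = (14 - 44)**2 = (-30)**2 = 900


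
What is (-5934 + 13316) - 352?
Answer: 7030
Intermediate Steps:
(-5934 + 13316) - 352 = 7382 - 352 = 7030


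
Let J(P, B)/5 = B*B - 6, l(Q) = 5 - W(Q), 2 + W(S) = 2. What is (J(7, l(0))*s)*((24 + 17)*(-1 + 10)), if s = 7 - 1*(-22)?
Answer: 1016595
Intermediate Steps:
W(S) = 0 (W(S) = -2 + 2 = 0)
l(Q) = 5 (l(Q) = 5 - 1*0 = 5 + 0 = 5)
J(P, B) = -30 + 5*B² (J(P, B) = 5*(B*B - 6) = 5*(B² - 6) = 5*(-6 + B²) = -30 + 5*B²)
s = 29 (s = 7 + 22 = 29)
(J(7, l(0))*s)*((24 + 17)*(-1 + 10)) = ((-30 + 5*5²)*29)*((24 + 17)*(-1 + 10)) = ((-30 + 5*25)*29)*(41*9) = ((-30 + 125)*29)*369 = (95*29)*369 = 2755*369 = 1016595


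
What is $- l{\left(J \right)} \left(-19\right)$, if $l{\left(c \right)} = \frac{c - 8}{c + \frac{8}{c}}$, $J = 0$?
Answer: $0$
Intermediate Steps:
$l{\left(c \right)} = \frac{-8 + c}{c + \frac{8}{c}}$
$- l{\left(J \right)} \left(-19\right) = - \frac{0 \left(-8 + 0\right)}{8 + 0^{2}} \left(-19\right) = - \frac{0 \left(-8\right)}{8 + 0} \left(-19\right) = - \frac{0 \left(-8\right)}{8} \left(-19\right) = \left(-1\right) 0 \left(-19\right) = 0 \left(-19\right) = 0$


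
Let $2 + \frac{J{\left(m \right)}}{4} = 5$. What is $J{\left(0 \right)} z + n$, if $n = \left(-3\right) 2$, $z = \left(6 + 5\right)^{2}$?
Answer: $1446$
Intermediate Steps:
$z = 121$ ($z = 11^{2} = 121$)
$J{\left(m \right)} = 12$ ($J{\left(m \right)} = -8 + 4 \cdot 5 = -8 + 20 = 12$)
$n = -6$
$J{\left(0 \right)} z + n = 12 \cdot 121 - 6 = 1452 - 6 = 1446$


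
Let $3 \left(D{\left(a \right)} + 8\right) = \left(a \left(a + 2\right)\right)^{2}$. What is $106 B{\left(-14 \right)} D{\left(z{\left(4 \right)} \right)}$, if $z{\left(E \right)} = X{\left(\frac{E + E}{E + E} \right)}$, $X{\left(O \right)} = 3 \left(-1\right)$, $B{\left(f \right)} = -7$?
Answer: $3710$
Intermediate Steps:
$X{\left(O \right)} = -3$
$z{\left(E \right)} = -3$
$D{\left(a \right)} = -8 + \frac{a^{2} \left(2 + a\right)^{2}}{3}$ ($D{\left(a \right)} = -8 + \frac{\left(a \left(a + 2\right)\right)^{2}}{3} = -8 + \frac{\left(a \left(2 + a\right)\right)^{2}}{3} = -8 + \frac{a^{2} \left(2 + a\right)^{2}}{3}$)
$106 B{\left(-14 \right)} D{\left(z{\left(4 \right)} \right)} = 106 \left(-7\right) \left(-8 + \frac{\left(-3\right)^{2} \left(2 - 3\right)^{2}}{3}\right) = - 742 \left(-8 + \frac{1}{3} \cdot 9 \left(-1\right)^{2}\right) = - 742 \left(-8 + \frac{1}{3} \cdot 9 \cdot 1\right) = - 742 \left(-8 + 3\right) = \left(-742\right) \left(-5\right) = 3710$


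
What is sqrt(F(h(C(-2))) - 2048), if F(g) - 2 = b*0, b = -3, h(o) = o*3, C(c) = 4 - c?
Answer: I*sqrt(2046) ≈ 45.233*I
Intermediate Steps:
h(o) = 3*o
F(g) = 2 (F(g) = 2 - 3*0 = 2 + 0 = 2)
sqrt(F(h(C(-2))) - 2048) = sqrt(2 - 2048) = sqrt(-2046) = I*sqrt(2046)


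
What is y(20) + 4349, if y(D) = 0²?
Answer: 4349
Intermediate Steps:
y(D) = 0
y(20) + 4349 = 0 + 4349 = 4349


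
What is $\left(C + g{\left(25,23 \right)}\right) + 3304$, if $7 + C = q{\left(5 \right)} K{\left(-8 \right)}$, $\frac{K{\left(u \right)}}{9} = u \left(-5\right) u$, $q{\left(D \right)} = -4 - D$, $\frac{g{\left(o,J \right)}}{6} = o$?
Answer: $29367$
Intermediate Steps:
$g{\left(o,J \right)} = 6 o$
$K{\left(u \right)} = - 45 u^{2}$ ($K{\left(u \right)} = 9 u \left(-5\right) u = 9 - 5 u u = 9 \left(- 5 u^{2}\right) = - 45 u^{2}$)
$C = 25913$ ($C = -7 + \left(-4 - 5\right) \left(- 45 \left(-8\right)^{2}\right) = -7 + \left(-4 - 5\right) \left(\left(-45\right) 64\right) = -7 - -25920 = -7 + 25920 = 25913$)
$\left(C + g{\left(25,23 \right)}\right) + 3304 = \left(25913 + 6 \cdot 25\right) + 3304 = \left(25913 + 150\right) + 3304 = 26063 + 3304 = 29367$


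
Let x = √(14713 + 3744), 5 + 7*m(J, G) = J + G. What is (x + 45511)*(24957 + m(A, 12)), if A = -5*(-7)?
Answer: 1136091093 + 24963*√18457 ≈ 1.1395e+9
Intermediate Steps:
A = 35
m(J, G) = -5/7 + G/7 + J/7 (m(J, G) = -5/7 + (J + G)/7 = -5/7 + (G + J)/7 = -5/7 + (G/7 + J/7) = -5/7 + G/7 + J/7)
x = √18457 ≈ 135.86
(x + 45511)*(24957 + m(A, 12)) = (√18457 + 45511)*(24957 + (-5/7 + (⅐)*12 + (⅐)*35)) = (45511 + √18457)*(24957 + (-5/7 + 12/7 + 5)) = (45511 + √18457)*(24957 + 6) = (45511 + √18457)*24963 = 1136091093 + 24963*√18457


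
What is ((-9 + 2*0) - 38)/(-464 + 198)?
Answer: 47/266 ≈ 0.17669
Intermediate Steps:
((-9 + 2*0) - 38)/(-464 + 198) = ((-9 + 0) - 38)/(-266) = (-9 - 38)*(-1/266) = -47*(-1/266) = 47/266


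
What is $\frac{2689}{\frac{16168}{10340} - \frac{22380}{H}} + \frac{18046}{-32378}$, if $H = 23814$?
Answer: $\frac{9501637394963}{2204682776} \approx 4309.8$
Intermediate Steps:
$\frac{2689}{\frac{16168}{10340} - \frac{22380}{H}} + \frac{18046}{-32378} = \frac{2689}{\frac{16168}{10340} - \frac{22380}{23814}} + \frac{18046}{-32378} = \frac{2689}{16168 \cdot \frac{1}{10340} - \frac{3730}{3969}} + 18046 \left(- \frac{1}{32378}\right) = \frac{2689}{\frac{86}{55} - \frac{3730}{3969}} - \frac{9023}{16189} = \frac{2689}{\frac{136184}{218295}} - \frac{9023}{16189} = 2689 \cdot \frac{218295}{136184} - \frac{9023}{16189} = \frac{586995255}{136184} - \frac{9023}{16189} = \frac{9501637394963}{2204682776}$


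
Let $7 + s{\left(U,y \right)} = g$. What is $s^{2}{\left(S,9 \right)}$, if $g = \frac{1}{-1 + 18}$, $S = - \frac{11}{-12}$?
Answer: $\frac{13924}{289} \approx 48.18$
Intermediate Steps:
$S = \frac{11}{12}$ ($S = \left(-11\right) \left(- \frac{1}{12}\right) = \frac{11}{12} \approx 0.91667$)
$g = \frac{1}{17} \approx 0.058824$
$s{\left(U,y \right)} = - \frac{118}{17}$ ($s{\left(U,y \right)} = -7 + \frac{1}{17} = - \frac{118}{17}$)
$s^{2}{\left(S,9 \right)} = \left(- \frac{118}{17}\right)^{2} = \frac{13924}{289}$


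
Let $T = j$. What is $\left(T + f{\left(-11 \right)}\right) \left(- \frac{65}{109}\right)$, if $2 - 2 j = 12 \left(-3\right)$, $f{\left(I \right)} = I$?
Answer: $- \frac{520}{109} \approx -4.7706$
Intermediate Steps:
$j = 19$ ($j = 1 - \frac{12 \left(-3\right)}{2} = 1 - -18 = 1 + 18 = 19$)
$T = 19$
$\left(T + f{\left(-11 \right)}\right) \left(- \frac{65}{109}\right) = \left(19 - 11\right) \left(- \frac{65}{109}\right) = 8 \left(\left(-65\right) \frac{1}{109}\right) = 8 \left(- \frac{65}{109}\right) = - \frac{520}{109}$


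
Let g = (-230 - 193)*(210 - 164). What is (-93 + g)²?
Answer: 382241601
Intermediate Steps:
g = -19458 (g = -423*46 = -19458)
(-93 + g)² = (-93 - 19458)² = (-19551)² = 382241601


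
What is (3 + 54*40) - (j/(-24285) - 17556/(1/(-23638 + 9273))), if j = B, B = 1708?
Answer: -6124428732737/24285 ≈ -2.5219e+8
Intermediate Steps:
j = 1708
(3 + 54*40) - (j/(-24285) - 17556/(1/(-23638 + 9273))) = (3 + 54*40) - (1708/(-24285) - 17556/(1/(-23638 + 9273))) = (3 + 2160) - (1708*(-1/24285) - 17556/(1/(-14365))) = 2163 - (-1708/24285 - 17556/(-1/14365)) = 2163 - (-1708/24285 - 17556*(-14365)) = 2163 - (-1708/24285 + 252191940) = 2163 - 1*6124481261192/24285 = 2163 - 6124481261192/24285 = -6124428732737/24285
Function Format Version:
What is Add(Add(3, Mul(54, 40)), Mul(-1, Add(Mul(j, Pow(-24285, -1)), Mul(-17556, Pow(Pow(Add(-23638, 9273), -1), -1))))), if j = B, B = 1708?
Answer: Rational(-6124428732737, 24285) ≈ -2.5219e+8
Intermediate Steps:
j = 1708
Add(Add(3, Mul(54, 40)), Mul(-1, Add(Mul(j, Pow(-24285, -1)), Mul(-17556, Pow(Pow(Add(-23638, 9273), -1), -1))))) = Add(Add(3, Mul(54, 40)), Mul(-1, Add(Mul(1708, Pow(-24285, -1)), Mul(-17556, Pow(Pow(Add(-23638, 9273), -1), -1))))) = Add(Add(3, 2160), Mul(-1, Add(Mul(1708, Rational(-1, 24285)), Mul(-17556, Pow(Pow(-14365, -1), -1))))) = Add(2163, Mul(-1, Add(Rational(-1708, 24285), Mul(-17556, Pow(Rational(-1, 14365), -1))))) = Add(2163, Mul(-1, Add(Rational(-1708, 24285), Mul(-17556, -14365)))) = Add(2163, Mul(-1, Add(Rational(-1708, 24285), 252191940))) = Add(2163, Mul(-1, Rational(6124481261192, 24285))) = Add(2163, Rational(-6124481261192, 24285)) = Rational(-6124428732737, 24285)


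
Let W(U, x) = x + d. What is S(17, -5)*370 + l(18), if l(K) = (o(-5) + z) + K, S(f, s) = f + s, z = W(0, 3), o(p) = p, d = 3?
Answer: 4459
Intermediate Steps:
W(U, x) = 3 + x (W(U, x) = x + 3 = 3 + x)
z = 6 (z = 3 + 3 = 6)
l(K) = 1 + K (l(K) = (-5 + 6) + K = 1 + K)
S(17, -5)*370 + l(18) = (17 - 5)*370 + (1 + 18) = 12*370 + 19 = 4440 + 19 = 4459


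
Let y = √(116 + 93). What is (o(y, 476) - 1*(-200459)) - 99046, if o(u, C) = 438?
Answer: 101851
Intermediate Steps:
y = √209 ≈ 14.457
(o(y, 476) - 1*(-200459)) - 99046 = (438 - 1*(-200459)) - 99046 = (438 + 200459) - 99046 = 200897 - 99046 = 101851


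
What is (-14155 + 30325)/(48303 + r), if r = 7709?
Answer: 735/2546 ≈ 0.28869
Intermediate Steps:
(-14155 + 30325)/(48303 + r) = (-14155 + 30325)/(48303 + 7709) = 16170/56012 = 16170*(1/56012) = 735/2546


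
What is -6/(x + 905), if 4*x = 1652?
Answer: -3/659 ≈ -0.0045523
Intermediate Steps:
x = 413 (x = (1/4)*1652 = 413)
-6/(x + 905) = -6/(413 + 905) = -6/1318 = (1/1318)*(-6) = -3/659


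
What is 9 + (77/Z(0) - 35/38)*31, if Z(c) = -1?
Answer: -91449/38 ≈ -2406.6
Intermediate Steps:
9 + (77/Z(0) - 35/38)*31 = 9 + (77/(-1) - 35/38)*31 = 9 + (77*(-1) - 35*1/38)*31 = 9 + (-77 - 35/38)*31 = 9 - 2961/38*31 = 9 - 91791/38 = -91449/38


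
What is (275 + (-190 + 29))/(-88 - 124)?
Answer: -57/106 ≈ -0.53774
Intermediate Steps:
(275 + (-190 + 29))/(-88 - 124) = (275 - 161)/(-212) = 114*(-1/212) = -57/106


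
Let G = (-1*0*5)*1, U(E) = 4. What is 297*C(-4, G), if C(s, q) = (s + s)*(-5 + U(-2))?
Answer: 2376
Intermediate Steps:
G = 0 (G = (0*5)*1 = 0*1 = 0)
C(s, q) = -2*s (C(s, q) = (s + s)*(-5 + 4) = (2*s)*(-1) = -2*s)
297*C(-4, G) = 297*(-2*(-4)) = 297*8 = 2376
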